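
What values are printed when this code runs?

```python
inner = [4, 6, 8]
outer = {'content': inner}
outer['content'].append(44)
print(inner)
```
[4, 6, 8, 44]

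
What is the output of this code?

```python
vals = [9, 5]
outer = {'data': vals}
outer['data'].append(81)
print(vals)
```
[9, 5, 81]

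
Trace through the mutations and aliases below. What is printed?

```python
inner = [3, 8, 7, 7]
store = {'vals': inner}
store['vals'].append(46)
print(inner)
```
[3, 8, 7, 7, 46]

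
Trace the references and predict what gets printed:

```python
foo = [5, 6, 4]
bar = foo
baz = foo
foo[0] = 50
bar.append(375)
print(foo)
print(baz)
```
[50, 6, 4, 375]
[50, 6, 4, 375]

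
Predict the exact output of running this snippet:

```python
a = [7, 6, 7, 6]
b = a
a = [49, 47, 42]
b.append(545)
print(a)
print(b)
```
[49, 47, 42]
[7, 6, 7, 6, 545]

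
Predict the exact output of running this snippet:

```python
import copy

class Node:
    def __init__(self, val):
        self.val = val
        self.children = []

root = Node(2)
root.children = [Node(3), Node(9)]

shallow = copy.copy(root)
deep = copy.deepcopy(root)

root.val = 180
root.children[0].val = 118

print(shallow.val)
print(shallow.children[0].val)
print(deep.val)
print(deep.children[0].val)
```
2
118
2
3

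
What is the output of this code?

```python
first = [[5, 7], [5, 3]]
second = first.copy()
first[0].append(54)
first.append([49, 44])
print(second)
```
[[5, 7, 54], [5, 3]]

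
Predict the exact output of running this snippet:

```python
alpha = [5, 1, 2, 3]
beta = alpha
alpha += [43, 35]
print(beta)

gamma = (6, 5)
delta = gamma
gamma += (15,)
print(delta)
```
[5, 1, 2, 3, 43, 35]
(6, 5)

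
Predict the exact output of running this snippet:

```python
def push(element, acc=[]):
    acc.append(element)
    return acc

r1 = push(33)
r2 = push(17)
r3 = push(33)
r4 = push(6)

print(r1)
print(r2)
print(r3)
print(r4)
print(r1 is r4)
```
[33, 17, 33, 6]
[33, 17, 33, 6]
[33, 17, 33, 6]
[33, 17, 33, 6]
True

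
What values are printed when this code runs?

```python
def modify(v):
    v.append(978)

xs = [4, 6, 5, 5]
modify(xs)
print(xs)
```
[4, 6, 5, 5, 978]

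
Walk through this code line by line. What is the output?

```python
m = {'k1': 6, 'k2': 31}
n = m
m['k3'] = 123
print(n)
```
{'k1': 6, 'k2': 31, 'k3': 123}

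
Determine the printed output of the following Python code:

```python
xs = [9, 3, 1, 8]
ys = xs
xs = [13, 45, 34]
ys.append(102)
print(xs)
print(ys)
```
[13, 45, 34]
[9, 3, 1, 8, 102]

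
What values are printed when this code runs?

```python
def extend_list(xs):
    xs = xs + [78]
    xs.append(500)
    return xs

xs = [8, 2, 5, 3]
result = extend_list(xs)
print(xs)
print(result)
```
[8, 2, 5, 3]
[8, 2, 5, 3, 78, 500]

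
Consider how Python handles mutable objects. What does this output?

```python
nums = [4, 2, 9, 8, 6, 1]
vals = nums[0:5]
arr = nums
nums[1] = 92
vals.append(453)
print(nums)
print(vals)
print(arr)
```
[4, 92, 9, 8, 6, 1]
[4, 2, 9, 8, 6, 453]
[4, 92, 9, 8, 6, 1]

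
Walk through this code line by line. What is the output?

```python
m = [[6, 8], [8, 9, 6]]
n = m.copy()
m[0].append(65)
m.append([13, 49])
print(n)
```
[[6, 8, 65], [8, 9, 6]]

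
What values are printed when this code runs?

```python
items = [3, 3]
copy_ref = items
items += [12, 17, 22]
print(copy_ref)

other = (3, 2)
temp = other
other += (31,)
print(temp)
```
[3, 3, 12, 17, 22]
(3, 2)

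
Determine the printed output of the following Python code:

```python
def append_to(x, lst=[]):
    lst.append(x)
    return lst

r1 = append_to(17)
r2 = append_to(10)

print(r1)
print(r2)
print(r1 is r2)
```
[17, 10]
[17, 10]
True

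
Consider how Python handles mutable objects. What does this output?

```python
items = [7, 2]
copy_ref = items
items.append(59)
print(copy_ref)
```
[7, 2, 59]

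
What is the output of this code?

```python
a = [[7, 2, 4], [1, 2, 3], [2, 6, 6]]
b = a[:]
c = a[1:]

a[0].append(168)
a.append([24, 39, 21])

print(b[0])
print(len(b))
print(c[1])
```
[7, 2, 4, 168]
3
[2, 6, 6]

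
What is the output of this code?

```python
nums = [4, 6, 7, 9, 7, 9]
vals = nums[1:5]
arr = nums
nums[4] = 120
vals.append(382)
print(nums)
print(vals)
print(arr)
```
[4, 6, 7, 9, 120, 9]
[6, 7, 9, 7, 382]
[4, 6, 7, 9, 120, 9]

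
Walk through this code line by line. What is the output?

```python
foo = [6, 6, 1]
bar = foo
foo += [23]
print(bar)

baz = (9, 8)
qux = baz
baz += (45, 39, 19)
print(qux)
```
[6, 6, 1, 23]
(9, 8)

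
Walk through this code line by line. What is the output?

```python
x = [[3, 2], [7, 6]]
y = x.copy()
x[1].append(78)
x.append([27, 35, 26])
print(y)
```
[[3, 2], [7, 6, 78]]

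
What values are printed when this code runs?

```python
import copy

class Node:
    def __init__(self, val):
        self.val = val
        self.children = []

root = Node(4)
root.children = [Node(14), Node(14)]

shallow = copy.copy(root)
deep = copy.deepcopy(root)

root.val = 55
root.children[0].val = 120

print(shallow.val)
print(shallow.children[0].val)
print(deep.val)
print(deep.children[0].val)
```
4
120
4
14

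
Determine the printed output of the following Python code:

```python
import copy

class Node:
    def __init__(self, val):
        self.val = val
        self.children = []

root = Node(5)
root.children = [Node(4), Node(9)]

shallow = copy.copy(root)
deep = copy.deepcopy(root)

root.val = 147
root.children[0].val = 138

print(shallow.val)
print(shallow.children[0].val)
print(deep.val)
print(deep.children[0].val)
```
5
138
5
4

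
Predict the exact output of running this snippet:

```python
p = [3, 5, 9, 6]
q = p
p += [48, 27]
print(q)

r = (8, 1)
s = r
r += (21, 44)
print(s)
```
[3, 5, 9, 6, 48, 27]
(8, 1)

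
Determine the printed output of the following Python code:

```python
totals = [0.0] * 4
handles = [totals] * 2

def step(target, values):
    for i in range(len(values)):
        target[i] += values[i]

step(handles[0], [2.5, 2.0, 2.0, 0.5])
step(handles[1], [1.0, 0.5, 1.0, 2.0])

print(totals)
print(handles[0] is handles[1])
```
[3.5, 2.5, 3.0, 2.5]
True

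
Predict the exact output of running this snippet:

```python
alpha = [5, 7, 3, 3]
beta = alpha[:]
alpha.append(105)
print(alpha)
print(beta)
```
[5, 7, 3, 3, 105]
[5, 7, 3, 3]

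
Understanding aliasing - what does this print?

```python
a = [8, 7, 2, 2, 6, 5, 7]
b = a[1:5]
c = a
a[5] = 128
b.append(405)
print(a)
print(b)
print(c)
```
[8, 7, 2, 2, 6, 128, 7]
[7, 2, 2, 6, 405]
[8, 7, 2, 2, 6, 128, 7]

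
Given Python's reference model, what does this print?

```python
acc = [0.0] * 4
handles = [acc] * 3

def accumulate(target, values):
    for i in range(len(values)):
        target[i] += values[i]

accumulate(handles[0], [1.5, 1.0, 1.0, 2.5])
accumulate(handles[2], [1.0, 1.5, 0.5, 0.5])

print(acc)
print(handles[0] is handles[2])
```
[2.5, 2.5, 1.5, 3.0]
True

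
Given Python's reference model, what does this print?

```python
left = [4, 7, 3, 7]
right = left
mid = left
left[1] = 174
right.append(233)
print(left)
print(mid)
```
[4, 174, 3, 7, 233]
[4, 174, 3, 7, 233]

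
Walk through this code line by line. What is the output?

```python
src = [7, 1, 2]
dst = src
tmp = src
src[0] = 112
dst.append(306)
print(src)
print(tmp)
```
[112, 1, 2, 306]
[112, 1, 2, 306]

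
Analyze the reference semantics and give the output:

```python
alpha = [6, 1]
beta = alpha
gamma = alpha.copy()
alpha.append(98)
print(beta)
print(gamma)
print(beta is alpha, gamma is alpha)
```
[6, 1, 98]
[6, 1]
True False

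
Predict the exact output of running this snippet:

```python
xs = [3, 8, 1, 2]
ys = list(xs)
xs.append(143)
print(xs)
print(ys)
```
[3, 8, 1, 2, 143]
[3, 8, 1, 2]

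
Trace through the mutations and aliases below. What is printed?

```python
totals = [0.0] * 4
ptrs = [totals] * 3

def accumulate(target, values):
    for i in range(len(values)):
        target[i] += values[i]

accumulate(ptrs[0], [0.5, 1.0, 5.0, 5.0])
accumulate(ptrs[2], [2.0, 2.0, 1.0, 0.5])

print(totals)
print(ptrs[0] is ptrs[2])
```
[2.5, 3.0, 6.0, 5.5]
True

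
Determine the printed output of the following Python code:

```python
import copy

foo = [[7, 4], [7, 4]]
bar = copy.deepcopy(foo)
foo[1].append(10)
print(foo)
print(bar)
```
[[7, 4], [7, 4, 10]]
[[7, 4], [7, 4]]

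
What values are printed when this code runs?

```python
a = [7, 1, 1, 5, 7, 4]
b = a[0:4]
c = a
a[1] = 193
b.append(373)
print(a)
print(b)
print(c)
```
[7, 193, 1, 5, 7, 4]
[7, 1, 1, 5, 373]
[7, 193, 1, 5, 7, 4]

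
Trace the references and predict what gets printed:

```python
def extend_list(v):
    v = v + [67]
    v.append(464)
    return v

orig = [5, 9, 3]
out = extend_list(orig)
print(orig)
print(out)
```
[5, 9, 3]
[5, 9, 3, 67, 464]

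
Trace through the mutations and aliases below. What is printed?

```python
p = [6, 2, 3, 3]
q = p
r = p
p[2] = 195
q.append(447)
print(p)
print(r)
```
[6, 2, 195, 3, 447]
[6, 2, 195, 3, 447]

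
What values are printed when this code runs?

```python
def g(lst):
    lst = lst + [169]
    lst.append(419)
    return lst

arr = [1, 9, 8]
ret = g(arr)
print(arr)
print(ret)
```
[1, 9, 8]
[1, 9, 8, 169, 419]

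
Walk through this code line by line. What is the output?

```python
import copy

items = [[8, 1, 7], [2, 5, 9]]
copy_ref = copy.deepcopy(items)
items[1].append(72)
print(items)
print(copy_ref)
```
[[8, 1, 7], [2, 5, 9, 72]]
[[8, 1, 7], [2, 5, 9]]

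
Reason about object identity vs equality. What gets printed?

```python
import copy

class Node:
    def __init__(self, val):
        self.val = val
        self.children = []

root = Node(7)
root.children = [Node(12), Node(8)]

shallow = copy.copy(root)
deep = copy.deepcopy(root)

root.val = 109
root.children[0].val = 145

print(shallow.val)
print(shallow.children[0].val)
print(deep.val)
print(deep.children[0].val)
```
7
145
7
12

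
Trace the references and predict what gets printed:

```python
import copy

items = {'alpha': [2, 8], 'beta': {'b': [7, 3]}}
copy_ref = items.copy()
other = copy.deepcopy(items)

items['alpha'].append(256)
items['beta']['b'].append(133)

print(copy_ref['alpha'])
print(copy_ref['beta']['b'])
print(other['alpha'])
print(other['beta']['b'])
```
[2, 8, 256]
[7, 3, 133]
[2, 8]
[7, 3]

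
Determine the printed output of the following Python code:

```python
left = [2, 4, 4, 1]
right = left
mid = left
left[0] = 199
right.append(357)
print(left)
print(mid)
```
[199, 4, 4, 1, 357]
[199, 4, 4, 1, 357]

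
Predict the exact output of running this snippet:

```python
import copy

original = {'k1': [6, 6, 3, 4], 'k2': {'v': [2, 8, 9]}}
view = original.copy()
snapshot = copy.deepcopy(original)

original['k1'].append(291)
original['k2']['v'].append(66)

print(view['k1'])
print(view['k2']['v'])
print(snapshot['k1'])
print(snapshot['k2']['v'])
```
[6, 6, 3, 4, 291]
[2, 8, 9, 66]
[6, 6, 3, 4]
[2, 8, 9]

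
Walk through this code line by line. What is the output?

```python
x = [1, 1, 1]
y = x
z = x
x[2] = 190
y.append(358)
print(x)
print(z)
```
[1, 1, 190, 358]
[1, 1, 190, 358]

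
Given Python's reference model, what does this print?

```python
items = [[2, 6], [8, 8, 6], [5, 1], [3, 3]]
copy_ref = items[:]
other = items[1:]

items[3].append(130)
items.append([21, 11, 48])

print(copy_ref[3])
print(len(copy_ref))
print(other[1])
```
[3, 3, 130]
4
[5, 1]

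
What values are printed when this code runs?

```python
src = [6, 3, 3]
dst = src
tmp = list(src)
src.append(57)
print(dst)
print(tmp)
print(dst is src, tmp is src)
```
[6, 3, 3, 57]
[6, 3, 3]
True False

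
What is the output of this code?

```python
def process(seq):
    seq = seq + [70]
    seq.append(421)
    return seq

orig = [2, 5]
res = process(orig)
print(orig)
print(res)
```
[2, 5]
[2, 5, 70, 421]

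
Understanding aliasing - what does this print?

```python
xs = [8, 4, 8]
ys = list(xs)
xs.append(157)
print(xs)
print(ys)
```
[8, 4, 8, 157]
[8, 4, 8]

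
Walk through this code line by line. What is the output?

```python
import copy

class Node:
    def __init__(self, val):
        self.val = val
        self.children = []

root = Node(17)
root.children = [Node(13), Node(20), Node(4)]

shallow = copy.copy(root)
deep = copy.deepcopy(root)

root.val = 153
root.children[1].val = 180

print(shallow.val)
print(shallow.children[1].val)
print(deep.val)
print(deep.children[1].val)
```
17
180
17
20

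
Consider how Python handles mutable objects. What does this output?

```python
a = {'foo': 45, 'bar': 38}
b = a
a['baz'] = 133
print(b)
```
{'foo': 45, 'bar': 38, 'baz': 133}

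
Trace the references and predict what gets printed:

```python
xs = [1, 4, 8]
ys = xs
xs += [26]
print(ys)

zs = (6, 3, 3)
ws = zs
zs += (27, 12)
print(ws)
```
[1, 4, 8, 26]
(6, 3, 3)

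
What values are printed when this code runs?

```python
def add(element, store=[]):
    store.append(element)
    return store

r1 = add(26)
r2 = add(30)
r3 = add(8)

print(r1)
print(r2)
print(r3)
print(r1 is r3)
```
[26, 30, 8]
[26, 30, 8]
[26, 30, 8]
True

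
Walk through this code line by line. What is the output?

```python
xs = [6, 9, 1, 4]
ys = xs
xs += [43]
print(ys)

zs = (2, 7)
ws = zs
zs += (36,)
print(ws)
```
[6, 9, 1, 4, 43]
(2, 7)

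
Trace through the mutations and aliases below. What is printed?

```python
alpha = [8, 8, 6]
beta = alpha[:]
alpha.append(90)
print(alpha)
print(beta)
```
[8, 8, 6, 90]
[8, 8, 6]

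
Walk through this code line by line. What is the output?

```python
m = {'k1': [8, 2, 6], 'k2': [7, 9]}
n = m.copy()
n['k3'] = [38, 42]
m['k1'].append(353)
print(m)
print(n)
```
{'k1': [8, 2, 6, 353], 'k2': [7, 9]}
{'k1': [8, 2, 6, 353], 'k2': [7, 9], 'k3': [38, 42]}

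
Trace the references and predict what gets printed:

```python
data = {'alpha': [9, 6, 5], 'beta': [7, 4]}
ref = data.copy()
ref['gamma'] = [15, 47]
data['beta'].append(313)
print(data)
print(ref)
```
{'alpha': [9, 6, 5], 'beta': [7, 4, 313]}
{'alpha': [9, 6, 5], 'beta': [7, 4, 313], 'gamma': [15, 47]}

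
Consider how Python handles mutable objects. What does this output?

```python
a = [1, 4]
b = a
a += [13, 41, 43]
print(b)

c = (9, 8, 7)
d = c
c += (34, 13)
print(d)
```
[1, 4, 13, 41, 43]
(9, 8, 7)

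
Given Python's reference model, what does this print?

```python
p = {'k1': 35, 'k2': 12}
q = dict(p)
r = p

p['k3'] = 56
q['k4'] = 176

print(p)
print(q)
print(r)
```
{'k1': 35, 'k2': 12, 'k3': 56}
{'k1': 35, 'k2': 12, 'k4': 176}
{'k1': 35, 'k2': 12, 'k3': 56}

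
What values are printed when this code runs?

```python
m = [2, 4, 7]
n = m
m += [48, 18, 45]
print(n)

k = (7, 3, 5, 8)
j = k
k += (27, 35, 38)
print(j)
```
[2, 4, 7, 48, 18, 45]
(7, 3, 5, 8)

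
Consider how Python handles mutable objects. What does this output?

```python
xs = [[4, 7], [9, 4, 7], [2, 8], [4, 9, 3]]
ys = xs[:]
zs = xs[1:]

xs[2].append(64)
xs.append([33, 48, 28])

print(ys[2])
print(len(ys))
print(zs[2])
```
[2, 8, 64]
4
[4, 9, 3]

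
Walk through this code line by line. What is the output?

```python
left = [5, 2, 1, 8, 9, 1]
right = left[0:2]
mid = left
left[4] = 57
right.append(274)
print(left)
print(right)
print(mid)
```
[5, 2, 1, 8, 57, 1]
[5, 2, 274]
[5, 2, 1, 8, 57, 1]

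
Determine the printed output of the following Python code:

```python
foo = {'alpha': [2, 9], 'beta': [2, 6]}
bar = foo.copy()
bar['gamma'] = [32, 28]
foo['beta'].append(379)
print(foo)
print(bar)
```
{'alpha': [2, 9], 'beta': [2, 6, 379]}
{'alpha': [2, 9], 'beta': [2, 6, 379], 'gamma': [32, 28]}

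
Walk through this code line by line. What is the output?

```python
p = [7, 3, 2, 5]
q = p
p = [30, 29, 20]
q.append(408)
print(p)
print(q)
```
[30, 29, 20]
[7, 3, 2, 5, 408]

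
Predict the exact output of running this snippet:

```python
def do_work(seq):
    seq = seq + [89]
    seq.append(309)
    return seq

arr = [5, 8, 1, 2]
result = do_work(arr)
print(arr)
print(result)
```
[5, 8, 1, 2]
[5, 8, 1, 2, 89, 309]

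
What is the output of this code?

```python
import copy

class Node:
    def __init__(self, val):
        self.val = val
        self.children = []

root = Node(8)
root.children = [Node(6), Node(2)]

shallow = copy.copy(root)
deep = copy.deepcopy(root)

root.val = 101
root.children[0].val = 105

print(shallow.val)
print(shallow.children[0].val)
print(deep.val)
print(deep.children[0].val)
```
8
105
8
6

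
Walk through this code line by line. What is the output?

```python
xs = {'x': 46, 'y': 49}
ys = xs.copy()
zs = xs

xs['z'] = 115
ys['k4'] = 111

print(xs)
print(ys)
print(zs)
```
{'x': 46, 'y': 49, 'z': 115}
{'x': 46, 'y': 49, 'k4': 111}
{'x': 46, 'y': 49, 'z': 115}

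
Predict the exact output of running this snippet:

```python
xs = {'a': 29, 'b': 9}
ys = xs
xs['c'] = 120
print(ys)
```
{'a': 29, 'b': 9, 'c': 120}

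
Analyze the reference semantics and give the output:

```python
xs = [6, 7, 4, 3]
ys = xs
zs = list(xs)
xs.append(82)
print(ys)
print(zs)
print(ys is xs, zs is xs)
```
[6, 7, 4, 3, 82]
[6, 7, 4, 3]
True False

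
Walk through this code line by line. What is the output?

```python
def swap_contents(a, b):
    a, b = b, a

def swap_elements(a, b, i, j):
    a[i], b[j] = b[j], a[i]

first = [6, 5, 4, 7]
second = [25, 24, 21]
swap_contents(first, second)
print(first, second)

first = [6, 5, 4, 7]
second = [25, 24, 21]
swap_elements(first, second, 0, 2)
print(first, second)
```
[6, 5, 4, 7] [25, 24, 21]
[21, 5, 4, 7] [25, 24, 6]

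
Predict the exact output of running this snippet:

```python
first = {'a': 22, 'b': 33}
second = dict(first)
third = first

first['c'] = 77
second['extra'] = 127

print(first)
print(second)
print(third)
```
{'a': 22, 'b': 33, 'c': 77}
{'a': 22, 'b': 33, 'extra': 127}
{'a': 22, 'b': 33, 'c': 77}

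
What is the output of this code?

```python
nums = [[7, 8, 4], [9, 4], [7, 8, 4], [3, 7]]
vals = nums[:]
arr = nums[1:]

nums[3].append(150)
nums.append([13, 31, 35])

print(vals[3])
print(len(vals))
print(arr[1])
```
[3, 7, 150]
4
[7, 8, 4]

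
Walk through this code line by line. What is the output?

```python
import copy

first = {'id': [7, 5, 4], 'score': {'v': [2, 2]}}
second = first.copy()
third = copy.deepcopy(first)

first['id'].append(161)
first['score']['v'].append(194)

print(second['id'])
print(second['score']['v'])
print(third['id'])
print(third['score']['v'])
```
[7, 5, 4, 161]
[2, 2, 194]
[7, 5, 4]
[2, 2]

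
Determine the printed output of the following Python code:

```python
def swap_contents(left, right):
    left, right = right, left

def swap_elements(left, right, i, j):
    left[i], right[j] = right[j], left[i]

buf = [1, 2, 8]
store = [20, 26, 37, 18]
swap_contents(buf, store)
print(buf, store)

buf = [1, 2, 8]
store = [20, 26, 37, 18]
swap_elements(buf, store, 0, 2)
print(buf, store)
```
[1, 2, 8] [20, 26, 37, 18]
[37, 2, 8] [20, 26, 1, 18]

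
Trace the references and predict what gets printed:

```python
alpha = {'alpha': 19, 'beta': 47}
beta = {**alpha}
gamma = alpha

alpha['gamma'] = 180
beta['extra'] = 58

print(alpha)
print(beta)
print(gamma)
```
{'alpha': 19, 'beta': 47, 'gamma': 180}
{'alpha': 19, 'beta': 47, 'extra': 58}
{'alpha': 19, 'beta': 47, 'gamma': 180}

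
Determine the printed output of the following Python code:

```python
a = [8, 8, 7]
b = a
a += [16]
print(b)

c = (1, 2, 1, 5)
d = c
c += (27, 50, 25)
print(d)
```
[8, 8, 7, 16]
(1, 2, 1, 5)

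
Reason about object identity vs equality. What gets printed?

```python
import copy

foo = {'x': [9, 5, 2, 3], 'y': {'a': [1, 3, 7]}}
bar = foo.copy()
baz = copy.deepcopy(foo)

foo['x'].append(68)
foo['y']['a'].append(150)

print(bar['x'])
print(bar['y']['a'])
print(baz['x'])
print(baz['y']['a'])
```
[9, 5, 2, 3, 68]
[1, 3, 7, 150]
[9, 5, 2, 3]
[1, 3, 7]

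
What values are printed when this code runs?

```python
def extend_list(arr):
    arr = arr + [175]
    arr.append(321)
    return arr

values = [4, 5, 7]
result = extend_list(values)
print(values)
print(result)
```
[4, 5, 7]
[4, 5, 7, 175, 321]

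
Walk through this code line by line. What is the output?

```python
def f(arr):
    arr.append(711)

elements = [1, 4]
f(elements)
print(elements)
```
[1, 4, 711]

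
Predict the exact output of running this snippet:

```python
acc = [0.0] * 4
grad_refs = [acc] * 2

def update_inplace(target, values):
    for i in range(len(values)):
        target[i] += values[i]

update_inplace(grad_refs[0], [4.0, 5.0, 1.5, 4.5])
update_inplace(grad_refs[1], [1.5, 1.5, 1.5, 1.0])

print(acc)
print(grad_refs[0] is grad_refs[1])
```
[5.5, 6.5, 3.0, 5.5]
True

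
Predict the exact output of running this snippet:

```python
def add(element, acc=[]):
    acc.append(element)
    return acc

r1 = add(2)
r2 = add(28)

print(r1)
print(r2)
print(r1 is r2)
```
[2, 28]
[2, 28]
True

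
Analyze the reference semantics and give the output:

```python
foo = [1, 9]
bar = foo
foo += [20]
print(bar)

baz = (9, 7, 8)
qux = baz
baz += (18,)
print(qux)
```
[1, 9, 20]
(9, 7, 8)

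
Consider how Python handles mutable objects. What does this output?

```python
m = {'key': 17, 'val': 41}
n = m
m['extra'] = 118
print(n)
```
{'key': 17, 'val': 41, 'extra': 118}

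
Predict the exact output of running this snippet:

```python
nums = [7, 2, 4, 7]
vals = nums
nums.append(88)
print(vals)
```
[7, 2, 4, 7, 88]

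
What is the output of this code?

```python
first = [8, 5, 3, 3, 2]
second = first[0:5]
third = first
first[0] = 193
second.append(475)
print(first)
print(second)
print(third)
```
[193, 5, 3, 3, 2]
[8, 5, 3, 3, 2, 475]
[193, 5, 3, 3, 2]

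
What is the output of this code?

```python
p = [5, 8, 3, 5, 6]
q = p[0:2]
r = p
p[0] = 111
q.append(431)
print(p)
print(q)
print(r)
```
[111, 8, 3, 5, 6]
[5, 8, 431]
[111, 8, 3, 5, 6]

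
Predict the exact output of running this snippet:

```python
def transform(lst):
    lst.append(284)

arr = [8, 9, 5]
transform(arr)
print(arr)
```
[8, 9, 5, 284]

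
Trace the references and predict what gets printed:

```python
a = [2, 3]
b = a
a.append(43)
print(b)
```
[2, 3, 43]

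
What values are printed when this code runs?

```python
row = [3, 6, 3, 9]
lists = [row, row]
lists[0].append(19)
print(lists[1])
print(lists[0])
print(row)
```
[3, 6, 3, 9, 19]
[3, 6, 3, 9, 19]
[3, 6, 3, 9, 19]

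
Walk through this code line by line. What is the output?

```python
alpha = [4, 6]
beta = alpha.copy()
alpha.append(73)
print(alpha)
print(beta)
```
[4, 6, 73]
[4, 6]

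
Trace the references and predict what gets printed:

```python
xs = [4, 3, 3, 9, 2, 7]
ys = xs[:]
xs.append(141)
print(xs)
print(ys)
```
[4, 3, 3, 9, 2, 7, 141]
[4, 3, 3, 9, 2, 7]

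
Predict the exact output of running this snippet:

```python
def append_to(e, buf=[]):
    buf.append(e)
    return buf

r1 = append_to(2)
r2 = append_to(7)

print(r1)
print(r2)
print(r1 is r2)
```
[2, 7]
[2, 7]
True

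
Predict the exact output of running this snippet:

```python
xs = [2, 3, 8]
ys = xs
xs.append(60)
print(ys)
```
[2, 3, 8, 60]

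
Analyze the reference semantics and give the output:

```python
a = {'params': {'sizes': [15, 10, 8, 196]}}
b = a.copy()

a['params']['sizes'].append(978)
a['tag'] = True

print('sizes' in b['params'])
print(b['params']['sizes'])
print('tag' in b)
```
True
[15, 10, 8, 196, 978]
False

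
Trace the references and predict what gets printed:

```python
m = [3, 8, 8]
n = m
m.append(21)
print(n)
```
[3, 8, 8, 21]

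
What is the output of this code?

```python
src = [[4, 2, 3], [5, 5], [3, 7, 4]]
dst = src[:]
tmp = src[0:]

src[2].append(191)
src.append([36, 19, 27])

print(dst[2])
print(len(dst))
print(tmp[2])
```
[3, 7, 4, 191]
3
[3, 7, 4, 191]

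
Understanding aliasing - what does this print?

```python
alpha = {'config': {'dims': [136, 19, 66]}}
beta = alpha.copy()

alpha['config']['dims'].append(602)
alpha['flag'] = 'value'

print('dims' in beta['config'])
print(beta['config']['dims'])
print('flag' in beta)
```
True
[136, 19, 66, 602]
False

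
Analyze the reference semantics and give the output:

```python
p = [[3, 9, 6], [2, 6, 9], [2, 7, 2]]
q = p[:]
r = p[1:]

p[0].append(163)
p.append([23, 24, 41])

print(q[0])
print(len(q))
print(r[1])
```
[3, 9, 6, 163]
3
[2, 7, 2]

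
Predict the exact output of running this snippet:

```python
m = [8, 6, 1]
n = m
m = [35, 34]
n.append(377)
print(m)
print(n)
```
[35, 34]
[8, 6, 1, 377]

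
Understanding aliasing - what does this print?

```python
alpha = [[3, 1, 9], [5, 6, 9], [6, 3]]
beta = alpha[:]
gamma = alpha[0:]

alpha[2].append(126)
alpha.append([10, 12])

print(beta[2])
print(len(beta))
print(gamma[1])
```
[6, 3, 126]
3
[5, 6, 9]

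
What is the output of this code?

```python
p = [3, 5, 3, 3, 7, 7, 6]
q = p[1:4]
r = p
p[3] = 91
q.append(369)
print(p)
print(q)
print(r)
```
[3, 5, 3, 91, 7, 7, 6]
[5, 3, 3, 369]
[3, 5, 3, 91, 7, 7, 6]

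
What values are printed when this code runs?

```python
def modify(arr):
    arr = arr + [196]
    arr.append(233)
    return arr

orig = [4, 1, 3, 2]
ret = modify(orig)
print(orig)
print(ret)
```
[4, 1, 3, 2]
[4, 1, 3, 2, 196, 233]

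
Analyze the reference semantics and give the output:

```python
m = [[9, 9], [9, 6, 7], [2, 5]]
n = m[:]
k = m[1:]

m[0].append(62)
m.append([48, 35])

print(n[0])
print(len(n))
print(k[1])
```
[9, 9, 62]
3
[2, 5]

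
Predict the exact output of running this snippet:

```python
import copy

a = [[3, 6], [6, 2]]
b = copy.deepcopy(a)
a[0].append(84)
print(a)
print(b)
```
[[3, 6, 84], [6, 2]]
[[3, 6], [6, 2]]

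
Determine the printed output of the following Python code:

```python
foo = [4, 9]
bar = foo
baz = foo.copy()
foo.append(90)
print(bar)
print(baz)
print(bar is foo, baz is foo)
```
[4, 9, 90]
[4, 9]
True False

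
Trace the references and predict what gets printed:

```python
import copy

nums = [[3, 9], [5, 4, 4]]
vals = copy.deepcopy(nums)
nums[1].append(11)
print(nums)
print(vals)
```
[[3, 9], [5, 4, 4, 11]]
[[3, 9], [5, 4, 4]]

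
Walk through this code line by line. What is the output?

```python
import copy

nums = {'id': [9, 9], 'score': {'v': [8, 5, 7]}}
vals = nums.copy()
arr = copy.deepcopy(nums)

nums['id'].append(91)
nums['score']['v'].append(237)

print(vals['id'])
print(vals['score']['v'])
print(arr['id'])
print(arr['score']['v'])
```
[9, 9, 91]
[8, 5, 7, 237]
[9, 9]
[8, 5, 7]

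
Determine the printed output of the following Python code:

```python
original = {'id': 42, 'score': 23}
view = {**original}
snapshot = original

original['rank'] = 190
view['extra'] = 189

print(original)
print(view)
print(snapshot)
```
{'id': 42, 'score': 23, 'rank': 190}
{'id': 42, 'score': 23, 'extra': 189}
{'id': 42, 'score': 23, 'rank': 190}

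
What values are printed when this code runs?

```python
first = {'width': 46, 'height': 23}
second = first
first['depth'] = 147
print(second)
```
{'width': 46, 'height': 23, 'depth': 147}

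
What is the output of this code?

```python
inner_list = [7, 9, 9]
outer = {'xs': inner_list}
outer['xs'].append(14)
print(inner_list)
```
[7, 9, 9, 14]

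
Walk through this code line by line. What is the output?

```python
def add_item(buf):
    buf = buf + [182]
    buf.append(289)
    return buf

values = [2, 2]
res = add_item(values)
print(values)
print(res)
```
[2, 2]
[2, 2, 182, 289]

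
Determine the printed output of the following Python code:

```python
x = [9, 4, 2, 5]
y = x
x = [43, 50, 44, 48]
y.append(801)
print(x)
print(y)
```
[43, 50, 44, 48]
[9, 4, 2, 5, 801]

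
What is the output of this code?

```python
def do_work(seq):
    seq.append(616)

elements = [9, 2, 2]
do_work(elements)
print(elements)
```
[9, 2, 2, 616]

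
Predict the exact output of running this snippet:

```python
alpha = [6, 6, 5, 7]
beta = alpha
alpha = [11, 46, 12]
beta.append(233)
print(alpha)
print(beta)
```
[11, 46, 12]
[6, 6, 5, 7, 233]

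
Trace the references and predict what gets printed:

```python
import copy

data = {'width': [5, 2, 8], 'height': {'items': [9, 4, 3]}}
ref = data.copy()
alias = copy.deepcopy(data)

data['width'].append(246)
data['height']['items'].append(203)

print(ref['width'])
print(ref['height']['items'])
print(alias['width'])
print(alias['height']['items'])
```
[5, 2, 8, 246]
[9, 4, 3, 203]
[5, 2, 8]
[9, 4, 3]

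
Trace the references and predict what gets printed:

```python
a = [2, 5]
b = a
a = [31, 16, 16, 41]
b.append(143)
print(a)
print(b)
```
[31, 16, 16, 41]
[2, 5, 143]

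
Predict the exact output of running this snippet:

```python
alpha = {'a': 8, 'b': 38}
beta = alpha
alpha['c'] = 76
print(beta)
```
{'a': 8, 'b': 38, 'c': 76}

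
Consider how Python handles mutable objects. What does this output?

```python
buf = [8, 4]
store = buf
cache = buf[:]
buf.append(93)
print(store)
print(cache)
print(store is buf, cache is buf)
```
[8, 4, 93]
[8, 4]
True False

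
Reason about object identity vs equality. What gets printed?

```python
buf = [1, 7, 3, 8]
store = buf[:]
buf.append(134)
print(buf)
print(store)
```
[1, 7, 3, 8, 134]
[1, 7, 3, 8]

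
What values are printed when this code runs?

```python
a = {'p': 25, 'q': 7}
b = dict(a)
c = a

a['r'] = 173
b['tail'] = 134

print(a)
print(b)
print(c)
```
{'p': 25, 'q': 7, 'r': 173}
{'p': 25, 'q': 7, 'tail': 134}
{'p': 25, 'q': 7, 'r': 173}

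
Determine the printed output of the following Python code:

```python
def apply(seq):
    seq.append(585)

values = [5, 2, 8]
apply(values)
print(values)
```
[5, 2, 8, 585]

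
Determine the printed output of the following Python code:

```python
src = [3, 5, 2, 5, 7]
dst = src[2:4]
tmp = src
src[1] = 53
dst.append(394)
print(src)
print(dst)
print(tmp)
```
[3, 53, 2, 5, 7]
[2, 5, 394]
[3, 53, 2, 5, 7]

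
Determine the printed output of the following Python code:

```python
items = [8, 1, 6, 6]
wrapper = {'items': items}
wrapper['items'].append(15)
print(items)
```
[8, 1, 6, 6, 15]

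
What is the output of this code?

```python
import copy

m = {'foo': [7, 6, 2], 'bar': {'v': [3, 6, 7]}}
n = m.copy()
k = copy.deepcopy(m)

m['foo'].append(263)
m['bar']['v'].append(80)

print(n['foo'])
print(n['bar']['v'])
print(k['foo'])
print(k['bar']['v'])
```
[7, 6, 2, 263]
[3, 6, 7, 80]
[7, 6, 2]
[3, 6, 7]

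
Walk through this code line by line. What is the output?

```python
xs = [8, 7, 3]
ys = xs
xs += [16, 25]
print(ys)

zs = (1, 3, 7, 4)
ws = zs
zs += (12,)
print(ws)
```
[8, 7, 3, 16, 25]
(1, 3, 7, 4)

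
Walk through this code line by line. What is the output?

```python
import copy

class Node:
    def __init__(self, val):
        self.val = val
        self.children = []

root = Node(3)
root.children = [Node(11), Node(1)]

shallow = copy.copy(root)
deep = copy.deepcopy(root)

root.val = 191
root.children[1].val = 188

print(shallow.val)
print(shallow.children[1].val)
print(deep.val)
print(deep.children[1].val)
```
3
188
3
1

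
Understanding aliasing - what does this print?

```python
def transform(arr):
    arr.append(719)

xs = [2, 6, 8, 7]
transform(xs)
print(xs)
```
[2, 6, 8, 7, 719]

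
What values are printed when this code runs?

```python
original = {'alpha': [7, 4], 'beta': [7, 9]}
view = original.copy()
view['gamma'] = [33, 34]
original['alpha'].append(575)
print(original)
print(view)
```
{'alpha': [7, 4, 575], 'beta': [7, 9]}
{'alpha': [7, 4, 575], 'beta': [7, 9], 'gamma': [33, 34]}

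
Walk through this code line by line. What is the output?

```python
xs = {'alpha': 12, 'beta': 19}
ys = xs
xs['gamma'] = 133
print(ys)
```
{'alpha': 12, 'beta': 19, 'gamma': 133}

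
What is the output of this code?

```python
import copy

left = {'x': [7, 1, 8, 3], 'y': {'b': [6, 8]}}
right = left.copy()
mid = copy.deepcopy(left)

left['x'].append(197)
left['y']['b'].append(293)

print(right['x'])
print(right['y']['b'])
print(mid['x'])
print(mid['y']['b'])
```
[7, 1, 8, 3, 197]
[6, 8, 293]
[7, 1, 8, 3]
[6, 8]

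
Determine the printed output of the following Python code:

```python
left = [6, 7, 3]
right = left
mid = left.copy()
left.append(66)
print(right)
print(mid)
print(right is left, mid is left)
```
[6, 7, 3, 66]
[6, 7, 3]
True False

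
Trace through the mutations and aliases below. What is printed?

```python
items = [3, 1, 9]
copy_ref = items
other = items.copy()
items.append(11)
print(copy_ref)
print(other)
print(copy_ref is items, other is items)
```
[3, 1, 9, 11]
[3, 1, 9]
True False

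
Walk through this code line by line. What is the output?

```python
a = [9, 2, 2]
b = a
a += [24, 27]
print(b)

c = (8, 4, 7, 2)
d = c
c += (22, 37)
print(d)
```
[9, 2, 2, 24, 27]
(8, 4, 7, 2)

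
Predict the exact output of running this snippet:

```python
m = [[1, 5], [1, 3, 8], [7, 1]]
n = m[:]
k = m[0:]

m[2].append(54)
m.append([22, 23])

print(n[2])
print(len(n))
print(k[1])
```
[7, 1, 54]
3
[1, 3, 8]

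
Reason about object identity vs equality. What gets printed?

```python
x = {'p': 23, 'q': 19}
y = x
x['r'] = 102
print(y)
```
{'p': 23, 'q': 19, 'r': 102}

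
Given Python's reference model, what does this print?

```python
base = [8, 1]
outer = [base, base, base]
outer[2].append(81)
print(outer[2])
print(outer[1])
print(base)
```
[8, 1, 81]
[8, 1, 81]
[8, 1, 81]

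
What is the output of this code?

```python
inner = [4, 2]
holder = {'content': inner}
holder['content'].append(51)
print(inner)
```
[4, 2, 51]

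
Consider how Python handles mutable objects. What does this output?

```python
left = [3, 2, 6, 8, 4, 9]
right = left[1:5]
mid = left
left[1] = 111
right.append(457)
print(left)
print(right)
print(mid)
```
[3, 111, 6, 8, 4, 9]
[2, 6, 8, 4, 457]
[3, 111, 6, 8, 4, 9]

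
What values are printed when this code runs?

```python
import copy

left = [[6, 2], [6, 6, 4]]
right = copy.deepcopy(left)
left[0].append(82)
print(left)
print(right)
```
[[6, 2, 82], [6, 6, 4]]
[[6, 2], [6, 6, 4]]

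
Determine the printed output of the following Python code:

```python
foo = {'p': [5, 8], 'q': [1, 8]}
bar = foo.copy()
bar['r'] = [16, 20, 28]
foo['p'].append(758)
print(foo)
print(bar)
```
{'p': [5, 8, 758], 'q': [1, 8]}
{'p': [5, 8, 758], 'q': [1, 8], 'r': [16, 20, 28]}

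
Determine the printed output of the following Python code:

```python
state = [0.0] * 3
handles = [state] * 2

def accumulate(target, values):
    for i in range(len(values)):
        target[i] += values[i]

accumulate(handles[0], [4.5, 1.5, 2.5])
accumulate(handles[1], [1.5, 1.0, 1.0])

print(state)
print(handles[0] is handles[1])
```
[6.0, 2.5, 3.5]
True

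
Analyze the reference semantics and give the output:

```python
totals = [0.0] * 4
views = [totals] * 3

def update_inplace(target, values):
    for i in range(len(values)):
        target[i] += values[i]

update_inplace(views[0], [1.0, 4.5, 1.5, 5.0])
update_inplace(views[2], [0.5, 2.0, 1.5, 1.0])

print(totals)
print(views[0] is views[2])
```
[1.5, 6.5, 3.0, 6.0]
True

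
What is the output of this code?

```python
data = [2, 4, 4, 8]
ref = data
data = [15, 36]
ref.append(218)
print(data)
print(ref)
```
[15, 36]
[2, 4, 4, 8, 218]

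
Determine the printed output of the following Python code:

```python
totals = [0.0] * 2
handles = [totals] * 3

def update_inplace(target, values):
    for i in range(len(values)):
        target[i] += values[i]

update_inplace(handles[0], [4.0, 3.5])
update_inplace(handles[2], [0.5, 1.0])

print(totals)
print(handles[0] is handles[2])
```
[4.5, 4.5]
True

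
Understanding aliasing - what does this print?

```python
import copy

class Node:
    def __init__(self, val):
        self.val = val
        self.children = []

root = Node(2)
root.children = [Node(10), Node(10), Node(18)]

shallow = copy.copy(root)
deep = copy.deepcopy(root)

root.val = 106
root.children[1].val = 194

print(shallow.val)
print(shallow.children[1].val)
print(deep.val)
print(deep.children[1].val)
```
2
194
2
10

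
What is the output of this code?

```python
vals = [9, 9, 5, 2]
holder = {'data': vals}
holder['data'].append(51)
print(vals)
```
[9, 9, 5, 2, 51]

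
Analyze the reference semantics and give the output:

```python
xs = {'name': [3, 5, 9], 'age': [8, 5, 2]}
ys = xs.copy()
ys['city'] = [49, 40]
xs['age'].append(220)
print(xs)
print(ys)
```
{'name': [3, 5, 9], 'age': [8, 5, 2, 220]}
{'name': [3, 5, 9], 'age': [8, 5, 2, 220], 'city': [49, 40]}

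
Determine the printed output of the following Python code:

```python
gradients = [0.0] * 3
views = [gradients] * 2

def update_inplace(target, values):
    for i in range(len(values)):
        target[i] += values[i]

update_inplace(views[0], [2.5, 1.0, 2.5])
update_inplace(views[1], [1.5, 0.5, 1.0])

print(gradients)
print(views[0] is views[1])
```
[4.0, 1.5, 3.5]
True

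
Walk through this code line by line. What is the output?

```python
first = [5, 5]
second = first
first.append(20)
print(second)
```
[5, 5, 20]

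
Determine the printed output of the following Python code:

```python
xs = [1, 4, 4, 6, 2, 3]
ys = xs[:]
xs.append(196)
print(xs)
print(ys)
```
[1, 4, 4, 6, 2, 3, 196]
[1, 4, 4, 6, 2, 3]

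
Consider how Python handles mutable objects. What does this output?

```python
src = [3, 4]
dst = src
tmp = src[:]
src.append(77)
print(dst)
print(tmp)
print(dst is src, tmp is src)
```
[3, 4, 77]
[3, 4]
True False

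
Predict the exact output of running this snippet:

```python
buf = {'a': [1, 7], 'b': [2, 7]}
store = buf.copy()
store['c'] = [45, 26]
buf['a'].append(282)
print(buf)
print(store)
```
{'a': [1, 7, 282], 'b': [2, 7]}
{'a': [1, 7, 282], 'b': [2, 7], 'c': [45, 26]}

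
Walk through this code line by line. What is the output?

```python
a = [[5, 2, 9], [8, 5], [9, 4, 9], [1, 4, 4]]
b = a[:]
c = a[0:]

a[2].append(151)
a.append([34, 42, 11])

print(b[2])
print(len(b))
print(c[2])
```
[9, 4, 9, 151]
4
[9, 4, 9, 151]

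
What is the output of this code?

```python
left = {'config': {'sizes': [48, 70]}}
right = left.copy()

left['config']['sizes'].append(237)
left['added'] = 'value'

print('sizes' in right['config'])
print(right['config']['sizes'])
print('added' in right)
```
True
[48, 70, 237]
False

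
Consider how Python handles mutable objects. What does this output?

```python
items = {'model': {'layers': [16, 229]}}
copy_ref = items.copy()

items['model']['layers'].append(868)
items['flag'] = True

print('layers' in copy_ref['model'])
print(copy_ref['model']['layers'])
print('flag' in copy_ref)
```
True
[16, 229, 868]
False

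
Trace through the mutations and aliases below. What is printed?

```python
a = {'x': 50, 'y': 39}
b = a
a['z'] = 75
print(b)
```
{'x': 50, 'y': 39, 'z': 75}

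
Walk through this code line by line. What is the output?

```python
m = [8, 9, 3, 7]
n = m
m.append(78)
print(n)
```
[8, 9, 3, 7, 78]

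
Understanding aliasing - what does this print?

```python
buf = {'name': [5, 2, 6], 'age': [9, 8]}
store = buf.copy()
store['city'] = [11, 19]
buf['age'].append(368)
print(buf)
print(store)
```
{'name': [5, 2, 6], 'age': [9, 8, 368]}
{'name': [5, 2, 6], 'age': [9, 8, 368], 'city': [11, 19]}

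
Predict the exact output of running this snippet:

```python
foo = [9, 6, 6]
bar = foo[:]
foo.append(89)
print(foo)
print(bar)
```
[9, 6, 6, 89]
[9, 6, 6]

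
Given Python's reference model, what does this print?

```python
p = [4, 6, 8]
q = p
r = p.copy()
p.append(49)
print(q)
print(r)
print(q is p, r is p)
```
[4, 6, 8, 49]
[4, 6, 8]
True False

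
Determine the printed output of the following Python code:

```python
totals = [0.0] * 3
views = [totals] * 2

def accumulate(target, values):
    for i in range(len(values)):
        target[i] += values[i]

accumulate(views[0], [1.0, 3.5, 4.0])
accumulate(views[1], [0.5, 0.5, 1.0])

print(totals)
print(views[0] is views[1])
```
[1.5, 4.0, 5.0]
True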